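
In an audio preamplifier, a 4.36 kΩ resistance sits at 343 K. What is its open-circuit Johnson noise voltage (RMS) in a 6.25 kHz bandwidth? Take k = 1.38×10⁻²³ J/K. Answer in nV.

718 nV

V_n = √(4kTRB)
4kTRB = 4 × 1.38×10⁻²³ × 343 × 4.36×10³ × 6.25×10³ = 5.16×10⁻¹³ V²
V_n = √(5.16×10⁻¹³) = 7.18×10⁻⁷ V = 718 nV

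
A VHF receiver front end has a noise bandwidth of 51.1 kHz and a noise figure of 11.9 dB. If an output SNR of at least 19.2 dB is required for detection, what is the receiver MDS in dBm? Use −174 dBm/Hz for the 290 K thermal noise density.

Sensitivity = −174 + 10 log₁₀(B) + NF + SNR_min
= −174 + 47.08 + 11.9 + 19.2
= −95.82 dBm → −95.8 dBm

−95.8 dBm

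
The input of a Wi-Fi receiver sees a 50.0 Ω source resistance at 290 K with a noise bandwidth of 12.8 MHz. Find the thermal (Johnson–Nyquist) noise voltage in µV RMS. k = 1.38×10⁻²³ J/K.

3.20 µV

V_n = √(4kTRB)
4kTRB = 4 × 1.38×10⁻²³ × 290 × 5.00×10¹ × 1.28×10⁷ = 1.02×10⁻¹¹ V²
V_n = √(1.02×10⁻¹¹) = 3.20×10⁻⁶ V = 3.20 µV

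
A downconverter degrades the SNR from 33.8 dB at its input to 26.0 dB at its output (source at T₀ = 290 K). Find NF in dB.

7.8 dB

NF (dB) = SNR_in(dB) − SNR_out(dB) when the source is at T₀
NF = 33.8 − 26.0 = 7.8 dB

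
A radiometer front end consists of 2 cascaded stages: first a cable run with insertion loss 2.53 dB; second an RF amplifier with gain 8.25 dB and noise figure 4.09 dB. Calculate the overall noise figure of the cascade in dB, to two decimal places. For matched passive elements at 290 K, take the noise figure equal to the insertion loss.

Convert to linear (a loss of L dB is a gain of −L dB): F_i = 10^(NF_i/10), G_i = 10^(G_i,dB/10)
  Stage 1: F_1 = 10^(2.53/10) = 1.791, G_1 = 10^(−2.53/10) = 0.5585
  Stage 2: F_2 = 10^(4.09/10) = 2.564, G_2 = 10^(8.25/10) = 6.683
Friis cascade:
  F = 1.791 + (2.564 − 1)/0.5585 = 4.592
NF = 10 log₁₀(4.592) = 6.62 dB

6.62 dB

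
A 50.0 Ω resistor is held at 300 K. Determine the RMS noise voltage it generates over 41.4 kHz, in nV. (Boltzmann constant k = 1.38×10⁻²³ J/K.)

V_n = √(4kTRB)
4kTRB = 4 × 1.38×10⁻²³ × 300 × 5.00×10¹ × 4.14×10⁴ = 3.43×10⁻¹⁴ V²
V_n = √(3.43×10⁻¹⁴) = 1.85×10⁻⁷ V = 185 nV

185 nV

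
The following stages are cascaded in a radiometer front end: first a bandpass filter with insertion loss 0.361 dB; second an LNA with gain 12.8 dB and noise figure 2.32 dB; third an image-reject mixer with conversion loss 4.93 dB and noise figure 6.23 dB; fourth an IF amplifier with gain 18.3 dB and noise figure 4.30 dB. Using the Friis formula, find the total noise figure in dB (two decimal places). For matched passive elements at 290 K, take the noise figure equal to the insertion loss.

Convert to linear (a loss of L dB is a gain of −L dB): F_i = 10^(NF_i/10), G_i = 10^(G_i,dB/10)
  Stage 1: F_1 = 10^(0.361/10) = 1.087, G_1 = 10^(−0.361/10) = 0.9202
  Stage 2: F_2 = 10^(2.32/10) = 1.706, G_2 = 10^(12.8/10) = 19.05
  Stage 3: F_3 = 10^(6.23/10) = 4.198, G_3 = 10^(−4.93/10) = 0.3214
  Stage 4: F_4 = 10^(4.30/10) = 2.692, G_4 = 10^(18.3/10) = 67.61
Friis cascade:
  F = 1.087 + (1.706 − 1)/0.9202 + (4.198 − 1)/17.53 + (2.692 − 1)/5.635 = 2.336
NF = 10 log₁₀(2.336) = 3.69 dB

3.69 dB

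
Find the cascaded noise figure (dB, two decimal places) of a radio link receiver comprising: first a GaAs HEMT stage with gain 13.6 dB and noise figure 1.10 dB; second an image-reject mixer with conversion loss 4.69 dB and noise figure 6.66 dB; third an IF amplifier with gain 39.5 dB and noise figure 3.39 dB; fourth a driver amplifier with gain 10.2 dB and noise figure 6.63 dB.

2.04 dB

Convert to linear (a loss of L dB is a gain of −L dB): F_i = 10^(NF_i/10), G_i = 10^(G_i,dB/10)
  Stage 1: F_1 = 10^(1.10/10) = 1.288, G_1 = 10^(13.6/10) = 22.91
  Stage 2: F_2 = 10^(6.66/10) = 4.634, G_2 = 10^(−4.69/10) = 0.3396
  Stage 3: F_3 = 10^(3.39/10) = 2.183, G_3 = 10^(39.5/10) = 8913
  Stage 4: F_4 = 10^(6.63/10) = 4.603, G_4 = 10^(10.2/10) = 10.47
Friis cascade:
  F = 1.288 + (4.634 − 1)/22.91 + (2.183 − 1)/7.780 + (4.603 − 1)/6.934×10⁴ = 1.599
NF = 10 log₁₀(1.599) = 2.04 dB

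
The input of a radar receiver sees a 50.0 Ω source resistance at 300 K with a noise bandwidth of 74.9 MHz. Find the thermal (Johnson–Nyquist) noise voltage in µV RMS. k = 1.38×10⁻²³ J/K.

V_n = √(4kTRB)
4kTRB = 4 × 1.38×10⁻²³ × 300 × 5.00×10¹ × 7.49×10⁷ = 6.20×10⁻¹¹ V²
V_n = √(6.20×10⁻¹¹) = 7.88×10⁻⁶ V = 7.88 µV

7.88 µV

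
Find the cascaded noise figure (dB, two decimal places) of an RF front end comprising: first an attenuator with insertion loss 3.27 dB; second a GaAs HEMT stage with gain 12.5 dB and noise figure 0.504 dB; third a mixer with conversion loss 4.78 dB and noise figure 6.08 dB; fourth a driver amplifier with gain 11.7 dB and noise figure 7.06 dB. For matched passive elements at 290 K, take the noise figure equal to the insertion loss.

6.25 dB

Convert to linear (a loss of L dB is a gain of −L dB): F_i = 10^(NF_i/10), G_i = 10^(G_i,dB/10)
  Stage 1: F_1 = 10^(3.27/10) = 2.123, G_1 = 10^(−3.27/10) = 0.4710
  Stage 2: F_2 = 10^(0.504/10) = 1.123, G_2 = 10^(12.5/10) = 17.78
  Stage 3: F_3 = 10^(6.08/10) = 4.055, G_3 = 10^(−4.78/10) = 0.3327
  Stage 4: F_4 = 10^(7.06/10) = 5.082, G_4 = 10^(11.7/10) = 14.79
Friis cascade:
  F = 2.123 + (1.123 − 1)/0.4710 + (4.055 − 1)/8.375 + (5.082 − 1)/2.786 = 4.214
NF = 10 log₁₀(4.214) = 6.25 dB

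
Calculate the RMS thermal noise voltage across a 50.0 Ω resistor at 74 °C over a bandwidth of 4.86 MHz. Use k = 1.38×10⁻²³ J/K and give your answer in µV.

2.16 µV

T = 74 °C + 273.15 = 347.15 K
V_n = √(4kTRB)
4kTRB = 4 × 1.38×10⁻²³ × 347.15 × 5.00×10¹ × 4.86×10⁶ = 4.66×10⁻¹² V²
V_n = √(4.66×10⁻¹²) = 2.16×10⁻⁶ V = 2.16 µV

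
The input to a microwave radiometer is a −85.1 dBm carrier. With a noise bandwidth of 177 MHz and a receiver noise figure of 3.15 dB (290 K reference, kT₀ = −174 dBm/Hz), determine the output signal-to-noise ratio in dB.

Noise floor: N = −174 + 10 log₁₀(B) + NF
10 log₁₀(1.77×10⁸) = 82.48 dB
N = −174 + 82.48 + 3.15 = −88.37 dBm
SNR = P_sig − N = −85.1 − (−88.37) = 3.27 dB → 3.3 dB

3.3 dB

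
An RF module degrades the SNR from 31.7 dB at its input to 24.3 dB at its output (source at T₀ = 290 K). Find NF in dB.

NF (dB) = SNR_in(dB) − SNR_out(dB) when the source is at T₀
NF = 31.7 − 24.3 = 7.4 dB

7.4 dB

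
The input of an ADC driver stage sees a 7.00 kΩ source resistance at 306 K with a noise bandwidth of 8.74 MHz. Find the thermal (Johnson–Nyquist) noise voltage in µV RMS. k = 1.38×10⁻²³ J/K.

32.1 µV

V_n = √(4kTRB)
4kTRB = 4 × 1.38×10⁻²³ × 306 × 7.00×10³ × 8.74×10⁶ = 1.03×10⁻⁹ V²
V_n = √(1.03×10⁻⁹) = 3.21×10⁻⁵ V = 32.1 µV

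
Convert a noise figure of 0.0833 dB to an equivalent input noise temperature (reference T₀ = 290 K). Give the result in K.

F = 10^(0.0833/10) = 1.01937
T_e = (F − 1)·T₀ = (1.01937 − 1) × 290 = 5.62 K

5.62 K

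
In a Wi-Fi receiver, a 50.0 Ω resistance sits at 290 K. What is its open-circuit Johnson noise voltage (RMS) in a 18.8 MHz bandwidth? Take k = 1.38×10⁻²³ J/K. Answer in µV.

3.88 µV

V_n = √(4kTRB)
4kTRB = 4 × 1.38×10⁻²³ × 290 × 5.00×10¹ × 1.88×10⁷ = 1.50×10⁻¹¹ V²
V_n = √(1.50×10⁻¹¹) = 3.88×10⁻⁶ V = 3.88 µV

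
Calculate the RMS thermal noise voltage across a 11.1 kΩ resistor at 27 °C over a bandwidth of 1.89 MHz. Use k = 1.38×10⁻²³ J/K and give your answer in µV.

T = 27 °C + 273.15 = 300.15 K
V_n = √(4kTRB)
4kTRB = 4 × 1.38×10⁻²³ × 300.15 × 1.11×10⁴ × 1.89×10⁶ = 3.48×10⁻¹⁰ V²
V_n = √(3.48×10⁻¹⁰) = 1.86×10⁻⁵ V = 18.6 µV

18.6 µV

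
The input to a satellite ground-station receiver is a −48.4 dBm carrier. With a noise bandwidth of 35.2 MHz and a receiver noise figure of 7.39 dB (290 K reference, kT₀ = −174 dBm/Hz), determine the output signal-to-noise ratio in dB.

Noise floor: N = −174 + 10 log₁₀(B) + NF
10 log₁₀(3.52×10⁷) = 75.47 dB
N = −174 + 75.47 + 7.39 = −91.14 dBm
SNR = P_sig − N = −48.4 − (−91.14) = 42.74 dB → 42.7 dB

42.7 dB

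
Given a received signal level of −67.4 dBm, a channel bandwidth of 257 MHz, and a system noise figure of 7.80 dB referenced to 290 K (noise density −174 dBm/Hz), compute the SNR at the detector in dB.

Noise floor: N = −174 + 10 log₁₀(B) + NF
10 log₁₀(2.57×10⁸) = 84.1 dB
N = −174 + 84.1 + 7.80 = −82.10 dBm
SNR = P_sig − N = −67.4 − (−82.10) = 14.70 dB → 14.7 dB

14.7 dB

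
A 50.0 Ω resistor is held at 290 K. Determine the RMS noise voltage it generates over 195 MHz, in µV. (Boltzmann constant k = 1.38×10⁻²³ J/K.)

V_n = √(4kTRB)
4kTRB = 4 × 1.38×10⁻²³ × 290 × 5.00×10¹ × 1.95×10⁸ = 1.56×10⁻¹⁰ V²
V_n = √(1.56×10⁻¹⁰) = 1.25×10⁻⁵ V = 12.5 µV

12.5 µV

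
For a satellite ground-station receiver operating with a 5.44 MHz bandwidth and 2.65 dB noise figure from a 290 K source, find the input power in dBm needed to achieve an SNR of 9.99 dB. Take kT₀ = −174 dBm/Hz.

−94.0 dBm

Sensitivity = −174 + 10 log₁₀(B) + NF + SNR_min
= −174 + 67.36 + 2.65 + 9.99
= −94.00 dBm → −94.0 dBm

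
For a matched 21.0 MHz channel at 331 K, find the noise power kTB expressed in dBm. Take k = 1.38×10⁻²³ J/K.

−100.2 dBm

P_n = kTB = 1.38×10⁻²³ × 331 × 2.10×10⁷ = 9.59×10⁻¹⁴ W
In dBm: 10 log₁₀(9.59×10⁻¹⁴ / 10⁻³) = −100.2 dBm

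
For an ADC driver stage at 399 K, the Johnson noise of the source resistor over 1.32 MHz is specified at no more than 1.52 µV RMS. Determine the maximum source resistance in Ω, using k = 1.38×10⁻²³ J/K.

79.5 Ω

Johnson–Nyquist: V_n = √(4kTRB) ⇒ R = V_n² / (4kTB)
4kTB = 4 × 1.38×10⁻²³ × 399 × 1.32×10⁶ = 2.91×10⁻¹⁴
R = (1.52×10⁻⁶)² / 2.91×10⁻¹⁴ = 7.95×10¹ Ω = 79.5 Ω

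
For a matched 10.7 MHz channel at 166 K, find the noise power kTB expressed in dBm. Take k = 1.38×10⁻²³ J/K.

−106.1 dBm

P_n = kTB = 1.38×10⁻²³ × 166 × 1.07×10⁷ = 2.45×10⁻¹⁴ W
In dBm: 10 log₁₀(2.45×10⁻¹⁴ / 10⁻³) = −106.1 dBm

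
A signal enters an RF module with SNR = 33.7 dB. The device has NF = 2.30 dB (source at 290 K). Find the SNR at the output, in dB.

31.40 dB

By definition F = SNR_in/SNR_out, so in dB: SNR_out = SNR_in − NF
SNR_out = 33.7 − 2.30 = 31.40 dB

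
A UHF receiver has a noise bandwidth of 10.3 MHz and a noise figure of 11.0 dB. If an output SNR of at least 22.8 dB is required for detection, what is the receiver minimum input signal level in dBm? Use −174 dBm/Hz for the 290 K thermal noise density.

Sensitivity = −174 + 10 log₁₀(B) + NF + SNR_min
= −174 + 70.13 + 11.0 + 22.8
= −70.07 dBm → −70.1 dBm

−70.1 dBm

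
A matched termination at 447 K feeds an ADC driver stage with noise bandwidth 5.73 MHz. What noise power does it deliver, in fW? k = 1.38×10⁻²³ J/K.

35.3 fW

P_n = kTB = 1.38×10⁻²³ × 447 × 5.73×10⁶ = 3.53×10⁻¹⁴ W = 35.3 fW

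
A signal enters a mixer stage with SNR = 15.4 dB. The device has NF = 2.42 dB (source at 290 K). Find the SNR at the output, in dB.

By definition F = SNR_in/SNR_out, so in dB: SNR_out = SNR_in − NF
SNR_out = 15.4 − 2.42 = 12.98 dB

12.98 dB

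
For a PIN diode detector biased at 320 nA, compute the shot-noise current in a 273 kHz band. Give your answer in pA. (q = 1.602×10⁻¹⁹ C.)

I_n = √(2qI·B)
2qI·B = 2 × 1.602×10⁻¹⁹ × 3.20×10⁻⁷ × 2.73×10⁵ = 2.80×10⁻²⁰ A²
I_n = √(2.80×10⁻²⁰) = 1.67×10⁻¹⁰ A = 167 pA

167 pA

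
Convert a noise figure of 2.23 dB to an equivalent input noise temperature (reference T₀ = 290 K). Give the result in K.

195 K

F = 10^(2.23/10) = 1.67109
T_e = (F − 1)·T₀ = (1.67109 − 1) × 290 = 195 K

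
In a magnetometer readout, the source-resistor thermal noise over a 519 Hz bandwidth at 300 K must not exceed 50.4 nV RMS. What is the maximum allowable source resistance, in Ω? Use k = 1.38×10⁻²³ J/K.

Johnson–Nyquist: V_n = √(4kTRB) ⇒ R = V_n² / (4kTB)
4kTB = 4 × 1.38×10⁻²³ × 300 × 5.19×10² = 8.59×10⁻¹⁸
R = (5.04×10⁻⁸)² / 8.59×10⁻¹⁸ = 2.96×10² Ω = 296 Ω

296 Ω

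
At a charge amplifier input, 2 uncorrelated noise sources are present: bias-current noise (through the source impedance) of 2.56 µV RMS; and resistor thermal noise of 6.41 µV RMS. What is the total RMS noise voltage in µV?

Uncorrelated sources add in power (mean-square): V_tot = √(ΣV_i²)
V_tot = √[(2.56×10⁻⁶)² + (6.41×10⁻⁶)²] = 6.90×10⁻⁶ V = 6.90 µV

6.90 µV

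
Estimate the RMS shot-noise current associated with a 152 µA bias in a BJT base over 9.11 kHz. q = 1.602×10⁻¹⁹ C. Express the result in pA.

666 pA

I_n = √(2qI·B)
2qI·B = 2 × 1.602×10⁻¹⁹ × 1.52×10⁻⁴ × 9.11×10³ = 4.44×10⁻¹⁹ A²
I_n = √(4.44×10⁻¹⁹) = 6.66×10⁻¹⁰ A = 666 pA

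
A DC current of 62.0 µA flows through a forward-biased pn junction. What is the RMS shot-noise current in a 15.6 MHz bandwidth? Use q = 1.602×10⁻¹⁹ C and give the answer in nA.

17.6 nA

I_n = √(2qI·B)
2qI·B = 2 × 1.602×10⁻¹⁹ × 6.20×10⁻⁵ × 1.56×10⁷ = 3.10×10⁻¹⁶ A²
I_n = √(3.10×10⁻¹⁶) = 1.76×10⁻⁸ A = 17.6 nA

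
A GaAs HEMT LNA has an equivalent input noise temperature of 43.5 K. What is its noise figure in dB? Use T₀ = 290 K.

F = 1 + T_e/T₀ = 1 + 43.5/290 = 1.15
NF = 10 log₁₀(1.15) = 0.607 dB

0.607 dB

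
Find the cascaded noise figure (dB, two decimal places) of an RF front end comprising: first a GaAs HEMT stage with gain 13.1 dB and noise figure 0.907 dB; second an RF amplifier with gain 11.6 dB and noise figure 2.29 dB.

1.03 dB

Convert to linear (a loss of L dB is a gain of −L dB): F_i = 10^(NF_i/10), G_i = 10^(G_i,dB/10)
  Stage 1: F_1 = 10^(0.907/10) = 1.232, G_1 = 10^(13.1/10) = 20.42
  Stage 2: F_2 = 10^(2.29/10) = 1.694, G_2 = 10^(11.6/10) = 14.45
Friis cascade:
  F = 1.232 + (1.694 − 1)/20.42 = 1.266
NF = 10 log₁₀(1.266) = 1.03 dB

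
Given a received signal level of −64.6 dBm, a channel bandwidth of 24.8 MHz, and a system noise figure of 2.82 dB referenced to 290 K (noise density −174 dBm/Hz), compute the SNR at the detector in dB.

Noise floor: N = −174 + 10 log₁₀(B) + NF
10 log₁₀(2.48×10⁷) = 73.94 dB
N = −174 + 73.94 + 2.82 = −97.24 dBm
SNR = P_sig − N = −64.6 − (−97.24) = 32.64 dB → 32.6 dB

32.6 dB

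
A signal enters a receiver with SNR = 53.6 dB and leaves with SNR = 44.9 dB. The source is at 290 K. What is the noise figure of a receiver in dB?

8.7 dB

NF (dB) = SNR_in(dB) − SNR_out(dB) when the source is at T₀
NF = 53.6 − 44.9 = 8.7 dB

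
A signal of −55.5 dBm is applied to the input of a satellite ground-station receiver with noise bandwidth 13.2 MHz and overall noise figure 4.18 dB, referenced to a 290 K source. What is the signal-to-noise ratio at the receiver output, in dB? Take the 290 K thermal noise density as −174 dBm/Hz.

Noise floor: N = −174 + 10 log₁₀(B) + NF
10 log₁₀(1.32×10⁷) = 71.21 dB
N = −174 + 71.21 + 4.18 = −98.61 dBm
SNR = P_sig − N = −55.5 − (−98.61) = 43.11 dB → 43.1 dB

43.1 dB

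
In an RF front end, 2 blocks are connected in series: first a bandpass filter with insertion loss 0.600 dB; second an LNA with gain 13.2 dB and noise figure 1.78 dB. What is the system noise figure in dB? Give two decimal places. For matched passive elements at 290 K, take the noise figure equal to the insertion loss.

Convert to linear (a loss of L dB is a gain of −L dB): F_i = 10^(NF_i/10), G_i = 10^(G_i,dB/10)
  Stage 1: F_1 = 10^(0.600/10) = 1.148, G_1 = 10^(−0.600/10) = 0.8710
  Stage 2: F_2 = 10^(1.78/10) = 1.507, G_2 = 10^(13.2/10) = 20.89
Friis cascade:
  F = 1.148 + (1.507 − 1)/0.8710 = 1.730
NF = 10 log₁₀(1.730) = 2.38 dB

2.38 dB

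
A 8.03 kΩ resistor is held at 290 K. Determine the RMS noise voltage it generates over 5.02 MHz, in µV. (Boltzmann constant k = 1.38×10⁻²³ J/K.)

V_n = √(4kTRB)
4kTRB = 4 × 1.38×10⁻²³ × 290 × 8.03×10³ × 5.02×10⁶ = 6.45×10⁻¹⁰ V²
V_n = √(6.45×10⁻¹⁰) = 2.54×10⁻⁵ V = 25.4 µV

25.4 µV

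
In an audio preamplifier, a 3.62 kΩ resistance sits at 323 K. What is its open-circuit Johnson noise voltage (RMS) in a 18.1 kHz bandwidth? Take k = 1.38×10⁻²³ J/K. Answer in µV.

1.08 µV

V_n = √(4kTRB)
4kTRB = 4 × 1.38×10⁻²³ × 323 × 3.62×10³ × 1.81×10⁴ = 1.17×10⁻¹² V²
V_n = √(1.17×10⁻¹²) = 1.08×10⁻⁶ V = 1.08 µV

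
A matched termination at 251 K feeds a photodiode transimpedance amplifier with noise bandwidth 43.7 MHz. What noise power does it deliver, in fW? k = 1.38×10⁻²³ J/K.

151 fW

P_n = kTB = 1.38×10⁻²³ × 251 × 4.37×10⁷ = 1.51×10⁻¹³ W = 151 fW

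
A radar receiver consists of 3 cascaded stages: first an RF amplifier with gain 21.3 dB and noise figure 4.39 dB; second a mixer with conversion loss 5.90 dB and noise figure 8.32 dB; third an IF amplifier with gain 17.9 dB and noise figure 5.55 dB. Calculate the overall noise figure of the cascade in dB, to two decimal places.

4.57 dB

Convert to linear (a loss of L dB is a gain of −L dB): F_i = 10^(NF_i/10), G_i = 10^(G_i,dB/10)
  Stage 1: F_1 = 10^(4.39/10) = 2.748, G_1 = 10^(21.3/10) = 134.9
  Stage 2: F_2 = 10^(8.32/10) = 6.792, G_2 = 10^(−5.90/10) = 0.2570
  Stage 3: F_3 = 10^(5.55/10) = 3.589, G_3 = 10^(17.9/10) = 61.66
Friis cascade:
  F = 2.748 + (6.792 − 1)/134.9 + (3.589 − 1)/34.67 = 2.866
NF = 10 log₁₀(2.866) = 4.57 dB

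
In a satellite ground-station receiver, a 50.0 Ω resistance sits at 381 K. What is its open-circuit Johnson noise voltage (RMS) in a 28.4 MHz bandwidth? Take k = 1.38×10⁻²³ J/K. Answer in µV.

V_n = √(4kTRB)
4kTRB = 4 × 1.38×10⁻²³ × 381 × 5.00×10¹ × 2.84×10⁷ = 2.99×10⁻¹¹ V²
V_n = √(2.99×10⁻¹¹) = 5.46×10⁻⁶ V = 5.46 µV

5.46 µV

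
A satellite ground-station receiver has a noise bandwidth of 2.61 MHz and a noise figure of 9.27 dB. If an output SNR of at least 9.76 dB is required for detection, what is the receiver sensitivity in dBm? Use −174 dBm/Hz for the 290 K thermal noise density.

−90.8 dBm

Sensitivity = −174 + 10 log₁₀(B) + NF + SNR_min
= −174 + 64.17 + 9.27 + 9.76
= −90.80 dBm → −90.8 dBm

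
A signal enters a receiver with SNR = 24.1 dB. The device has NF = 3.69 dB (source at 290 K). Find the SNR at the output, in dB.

20.41 dB

By definition F = SNR_in/SNR_out, so in dB: SNR_out = SNR_in − NF
SNR_out = 24.1 − 3.69 = 20.41 dB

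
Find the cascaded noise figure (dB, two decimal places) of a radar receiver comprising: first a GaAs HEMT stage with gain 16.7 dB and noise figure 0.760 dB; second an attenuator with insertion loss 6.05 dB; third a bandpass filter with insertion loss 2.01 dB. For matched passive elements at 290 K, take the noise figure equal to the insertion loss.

1.16 dB

Convert to linear (a loss of L dB is a gain of −L dB): F_i = 10^(NF_i/10), G_i = 10^(G_i,dB/10)
  Stage 1: F_1 = 10^(0.760/10) = 1.191, G_1 = 10^(16.7/10) = 46.77
  Stage 2: F_2 = 10^(6.05/10) = 4.027, G_2 = 10^(−6.05/10) = 0.2483
  Stage 3: F_3 = 10^(2.01/10) = 1.589, G_3 = 10^(−2.01/10) = 0.6295
Friis cascade:
  F = 1.191 + (4.027 − 1)/46.77 + (1.589 − 1)/11.61 = 1.307
NF = 10 log₁₀(1.307) = 1.16 dB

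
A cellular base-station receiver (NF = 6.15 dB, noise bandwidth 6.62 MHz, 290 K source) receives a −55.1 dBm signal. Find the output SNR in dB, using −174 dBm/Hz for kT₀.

44.5 dB

Noise floor: N = −174 + 10 log₁₀(B) + NF
10 log₁₀(6.62×10⁶) = 68.21 dB
N = −174 + 68.21 + 6.15 = −99.64 dBm
SNR = P_sig − N = −55.1 − (−99.64) = 44.54 dB → 44.5 dB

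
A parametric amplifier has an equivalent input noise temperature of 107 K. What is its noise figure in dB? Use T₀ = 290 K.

F = 1 + T_e/T₀ = 1 + 107/290 = 1.36897
NF = 10 log₁₀(1.36897) = 1.36 dB

1.36 dB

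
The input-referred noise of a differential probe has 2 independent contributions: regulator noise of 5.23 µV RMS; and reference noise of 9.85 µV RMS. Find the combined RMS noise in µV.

Uncorrelated sources add in power (mean-square): V_tot = √(ΣV_i²)
V_tot = √[(5.23×10⁻⁶)² + (9.85×10⁻⁶)²] = 1.12×10⁻⁵ V = 11.2 µV

11.2 µV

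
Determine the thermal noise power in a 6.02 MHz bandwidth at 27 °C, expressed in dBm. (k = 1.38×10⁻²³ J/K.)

T = 27 °C + 273.15 = 300.15 K
P_n = kTB = 1.38×10⁻²³ × 300.15 × 6.02×10⁶ = 2.49×10⁻¹⁴ W
In dBm: 10 log₁₀(2.49×10⁻¹⁴ / 10⁻³) = −106.0 dBm

−106.0 dBm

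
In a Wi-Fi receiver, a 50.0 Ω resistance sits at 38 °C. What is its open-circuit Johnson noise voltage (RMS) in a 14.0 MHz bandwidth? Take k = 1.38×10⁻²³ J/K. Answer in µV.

3.47 µV

T = 38 °C + 273.15 = 311.15 K
V_n = √(4kTRB)
4kTRB = 4 × 1.38×10⁻²³ × 311.15 × 5.00×10¹ × 1.40×10⁷ = 1.20×10⁻¹¹ V²
V_n = √(1.20×10⁻¹¹) = 3.47×10⁻⁶ V = 3.47 µV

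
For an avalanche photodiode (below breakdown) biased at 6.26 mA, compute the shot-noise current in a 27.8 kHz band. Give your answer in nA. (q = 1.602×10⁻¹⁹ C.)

I_n = √(2qI·B)
2qI·B = 2 × 1.602×10⁻¹⁹ × 6.26×10⁻³ × 2.78×10⁴ = 5.58×10⁻¹⁷ A²
I_n = √(5.58×10⁻¹⁷) = 7.47×10⁻⁹ A = 7.47 nA

7.47 nA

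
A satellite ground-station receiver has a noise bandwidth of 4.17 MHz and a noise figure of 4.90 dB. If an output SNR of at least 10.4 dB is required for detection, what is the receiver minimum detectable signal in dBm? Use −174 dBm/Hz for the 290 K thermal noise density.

−92.5 dBm

Sensitivity = −174 + 10 log₁₀(B) + NF + SNR_min
= −174 + 66.2 + 4.90 + 10.4
= −92.50 dBm → −92.5 dBm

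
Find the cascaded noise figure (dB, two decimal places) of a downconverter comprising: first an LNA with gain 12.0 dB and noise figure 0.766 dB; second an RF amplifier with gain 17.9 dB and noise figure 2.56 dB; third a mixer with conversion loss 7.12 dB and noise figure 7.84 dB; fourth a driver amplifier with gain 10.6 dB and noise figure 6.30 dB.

Convert to linear (a loss of L dB is a gain of −L dB): F_i = 10^(NF_i/10), G_i = 10^(G_i,dB/10)
  Stage 1: F_1 = 10^(0.766/10) = 1.193, G_1 = 10^(12.0/10) = 15.85
  Stage 2: F_2 = 10^(2.56/10) = 1.803, G_2 = 10^(17.9/10) = 61.66
  Stage 3: F_3 = 10^(7.84/10) = 6.081, G_3 = 10^(−7.12/10) = 0.1941
  Stage 4: F_4 = 10^(6.30/10) = 4.266, G_4 = 10^(10.6/10) = 11.48
Friis cascade:
  F = 1.193 + (1.803 − 1)/15.85 + (6.081 − 1)/977.2 + (4.266 − 1)/189.7 = 1.266
NF = 10 log₁₀(1.266) = 1.02 dB

1.02 dB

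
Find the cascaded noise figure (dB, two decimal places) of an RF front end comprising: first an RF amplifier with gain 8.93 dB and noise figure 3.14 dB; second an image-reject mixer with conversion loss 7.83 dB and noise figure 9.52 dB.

4.88 dB

Convert to linear (a loss of L dB is a gain of −L dB): F_i = 10^(NF_i/10), G_i = 10^(G_i,dB/10)
  Stage 1: F_1 = 10^(3.14/10) = 2.061, G_1 = 10^(8.93/10) = 7.816
  Stage 2: F_2 = 10^(9.52/10) = 8.954, G_2 = 10^(−7.83/10) = 0.1648
Friis cascade:
  F = 2.061 + (8.954 − 1)/7.816 = 3.078
NF = 10 log₁₀(3.078) = 4.88 dB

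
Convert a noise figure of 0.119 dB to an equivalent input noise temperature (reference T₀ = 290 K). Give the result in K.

F = 10^(0.119/10) = 1.02778
T_e = (F − 1)·T₀ = (1.02778 − 1) × 290 = 8.06 K

8.06 K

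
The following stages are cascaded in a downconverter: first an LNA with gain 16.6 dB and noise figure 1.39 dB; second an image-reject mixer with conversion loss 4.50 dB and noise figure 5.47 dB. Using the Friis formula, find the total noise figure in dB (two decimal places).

Convert to linear (a loss of L dB is a gain of −L dB): F_i = 10^(NF_i/10), G_i = 10^(G_i,dB/10)
  Stage 1: F_1 = 10^(1.39/10) = 1.377, G_1 = 10^(16.6/10) = 45.71
  Stage 2: F_2 = 10^(5.47/10) = 3.524, G_2 = 10^(−4.50/10) = 0.3548
Friis cascade:
  F = 1.377 + (3.524 − 1)/45.71 = 1.432
NF = 10 log₁₀(1.432) = 1.56 dB

1.56 dB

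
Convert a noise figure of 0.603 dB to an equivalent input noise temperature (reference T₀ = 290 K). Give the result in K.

F = 10^(0.603/10) = 1.14895
T_e = (F − 1)·T₀ = (1.14895 − 1) × 290 = 43.2 K

43.2 K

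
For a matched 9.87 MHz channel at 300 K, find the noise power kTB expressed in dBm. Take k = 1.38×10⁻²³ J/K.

−103.9 dBm

P_n = kTB = 1.38×10⁻²³ × 300 × 9.87×10⁶ = 4.09×10⁻¹⁴ W
In dBm: 10 log₁₀(4.09×10⁻¹⁴ / 10⁻³) = −103.9 dBm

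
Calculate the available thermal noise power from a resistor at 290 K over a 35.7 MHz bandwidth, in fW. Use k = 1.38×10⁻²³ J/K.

P_n = kTB = 1.38×10⁻²³ × 290 × 3.57×10⁷ = 1.43×10⁻¹³ W = 143 fW

143 fW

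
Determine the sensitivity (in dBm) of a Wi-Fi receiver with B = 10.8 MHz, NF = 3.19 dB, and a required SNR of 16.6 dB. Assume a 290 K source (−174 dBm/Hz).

−83.9 dBm

Sensitivity = −174 + 10 log₁₀(B) + NF + SNR_min
= −174 + 70.33 + 3.19 + 16.6
= −83.88 dBm → −83.9 dBm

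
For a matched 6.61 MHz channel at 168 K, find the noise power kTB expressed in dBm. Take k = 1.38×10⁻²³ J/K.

−108.1 dBm

P_n = kTB = 1.38×10⁻²³ × 168 × 6.61×10⁶ = 1.53×10⁻¹⁴ W
In dBm: 10 log₁₀(1.53×10⁻¹⁴ / 10⁻³) = −108.1 dBm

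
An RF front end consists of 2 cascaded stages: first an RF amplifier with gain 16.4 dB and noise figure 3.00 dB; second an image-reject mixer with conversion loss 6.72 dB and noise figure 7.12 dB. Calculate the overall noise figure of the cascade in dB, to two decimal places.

Convert to linear (a loss of L dB is a gain of −L dB): F_i = 10^(NF_i/10), G_i = 10^(G_i,dB/10)
  Stage 1: F_1 = 10^(3.00/10) = 1.995, G_1 = 10^(16.4/10) = 43.65
  Stage 2: F_2 = 10^(7.12/10) = 5.152, G_2 = 10^(−6.72/10) = 0.2128
Friis cascade:
  F = 1.995 + (5.152 − 1)/43.65 = 2.090
NF = 10 log₁₀(2.090) = 3.20 dB

3.20 dB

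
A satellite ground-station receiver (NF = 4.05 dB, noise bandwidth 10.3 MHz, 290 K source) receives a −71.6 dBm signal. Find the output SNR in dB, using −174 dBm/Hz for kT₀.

Noise floor: N = −174 + 10 log₁₀(B) + NF
10 log₁₀(1.03×10⁷) = 70.13 dB
N = −174 + 70.13 + 4.05 = −99.82 dBm
SNR = P_sig − N = −71.6 − (−99.82) = 28.22 dB → 28.2 dB

28.2 dB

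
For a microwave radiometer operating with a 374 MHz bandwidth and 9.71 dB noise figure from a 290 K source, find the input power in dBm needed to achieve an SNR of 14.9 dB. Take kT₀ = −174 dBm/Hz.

Sensitivity = −174 + 10 log₁₀(B) + NF + SNR_min
= −174 + 85.73 + 9.71 + 14.9
= −63.66 dBm → −63.7 dBm

−63.7 dBm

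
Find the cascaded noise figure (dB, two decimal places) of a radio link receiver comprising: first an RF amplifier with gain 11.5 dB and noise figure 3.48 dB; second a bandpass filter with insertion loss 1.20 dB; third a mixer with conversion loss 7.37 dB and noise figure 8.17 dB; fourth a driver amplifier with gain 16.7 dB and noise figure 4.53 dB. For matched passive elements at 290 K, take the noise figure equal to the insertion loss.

5.69 dB

Convert to linear (a loss of L dB is a gain of −L dB): F_i = 10^(NF_i/10), G_i = 10^(G_i,dB/10)
  Stage 1: F_1 = 10^(3.48/10) = 2.228, G_1 = 10^(11.5/10) = 14.13
  Stage 2: F_2 = 10^(1.20/10) = 1.318, G_2 = 10^(−1.20/10) = 0.7586
  Stage 3: F_3 = 10^(8.17/10) = 6.561, G_3 = 10^(−7.37/10) = 0.1832
  Stage 4: F_4 = 10^(4.53/10) = 2.838, G_4 = 10^(16.7/10) = 46.77
Friis cascade:
  F = 2.228 + (1.318 − 1)/14.13 + (6.561 − 1)/10.72 + (2.838 − 1)/1.963 = 3.706
NF = 10 log₁₀(3.706) = 5.69 dB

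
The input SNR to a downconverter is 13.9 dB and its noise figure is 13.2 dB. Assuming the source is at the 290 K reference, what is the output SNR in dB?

By definition F = SNR_in/SNR_out, so in dB: SNR_out = SNR_in − NF
SNR_out = 13.9 − 13.2 = 0.7 dB

0.7 dB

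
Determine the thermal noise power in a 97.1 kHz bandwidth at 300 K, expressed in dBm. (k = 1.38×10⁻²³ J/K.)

−124.0 dBm

P_n = kTB = 1.38×10⁻²³ × 300 × 9.71×10⁴ = 4.02×10⁻¹⁶ W
In dBm: 10 log₁₀(4.02×10⁻¹⁶ / 10⁻³) = −124.0 dBm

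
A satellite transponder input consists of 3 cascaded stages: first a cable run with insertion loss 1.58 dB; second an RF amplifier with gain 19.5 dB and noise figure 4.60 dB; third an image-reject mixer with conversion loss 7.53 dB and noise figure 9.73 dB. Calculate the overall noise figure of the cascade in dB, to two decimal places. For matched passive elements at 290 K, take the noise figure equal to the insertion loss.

6.32 dB

Convert to linear (a loss of L dB is a gain of −L dB): F_i = 10^(NF_i/10), G_i = 10^(G_i,dB/10)
  Stage 1: F_1 = 10^(1.58/10) = 1.439, G_1 = 10^(−1.58/10) = 0.6950
  Stage 2: F_2 = 10^(4.60/10) = 2.884, G_2 = 10^(19.5/10) = 89.13
  Stage 3: F_3 = 10^(9.73/10) = 9.397, G_3 = 10^(−7.53/10) = 0.1766
Friis cascade:
  F = 1.439 + (2.884 − 1)/0.6950 + (9.397 − 1)/61.94 = 4.285
NF = 10 log₁₀(4.285) = 6.32 dB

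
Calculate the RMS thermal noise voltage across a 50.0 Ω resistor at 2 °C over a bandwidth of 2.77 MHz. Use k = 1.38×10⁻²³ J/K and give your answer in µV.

1.45 µV

T = 2 °C + 273.15 = 275.15 K
V_n = √(4kTRB)
4kTRB = 4 × 1.38×10⁻²³ × 275.15 × 5.00×10¹ × 2.77×10⁶ = 2.10×10⁻¹² V²
V_n = √(2.10×10⁻¹²) = 1.45×10⁻⁶ V = 1.45 µV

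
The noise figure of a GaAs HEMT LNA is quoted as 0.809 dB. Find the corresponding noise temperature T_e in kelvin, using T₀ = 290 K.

59.4 K

F = 10^(0.809/10) = 1.20476
T_e = (F − 1)·T₀ = (1.20476 − 1) × 290 = 59.4 K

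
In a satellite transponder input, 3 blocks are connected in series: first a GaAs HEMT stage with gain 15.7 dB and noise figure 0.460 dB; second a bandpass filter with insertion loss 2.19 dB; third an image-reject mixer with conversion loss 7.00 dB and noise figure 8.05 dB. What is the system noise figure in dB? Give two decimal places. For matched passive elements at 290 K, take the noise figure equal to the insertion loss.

1.36 dB

Convert to linear (a loss of L dB is a gain of −L dB): F_i = 10^(NF_i/10), G_i = 10^(G_i,dB/10)
  Stage 1: F_1 = 10^(0.460/10) = 1.112, G_1 = 10^(15.7/10) = 37.15
  Stage 2: F_2 = 10^(2.19/10) = 1.656, G_2 = 10^(−2.19/10) = 0.6039
  Stage 3: F_3 = 10^(8.05/10) = 6.383, G_3 = 10^(−7.00/10) = 0.1995
Friis cascade:
  F = 1.112 + (1.656 − 1)/37.15 + (6.383 − 1)/22.44 = 1.369
NF = 10 log₁₀(1.369) = 1.36 dB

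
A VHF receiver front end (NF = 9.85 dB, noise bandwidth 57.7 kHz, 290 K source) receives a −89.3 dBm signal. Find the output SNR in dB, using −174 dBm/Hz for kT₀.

27.2 dB

Noise floor: N = −174 + 10 log₁₀(B) + NF
10 log₁₀(5.77×10⁴) = 47.61 dB
N = −174 + 47.61 + 9.85 = −116.54 dBm
SNR = P_sig − N = −89.3 − (−116.54) = 27.24 dB → 27.2 dB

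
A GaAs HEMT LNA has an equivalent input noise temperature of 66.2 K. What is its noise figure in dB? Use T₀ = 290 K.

0.893 dB

F = 1 + T_e/T₀ = 1 + 66.2/290 = 1.22828
NF = 10 log₁₀(1.22828) = 0.893 dB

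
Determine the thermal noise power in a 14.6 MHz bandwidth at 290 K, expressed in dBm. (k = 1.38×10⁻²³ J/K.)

P_n = kTB = 1.38×10⁻²³ × 290 × 1.46×10⁷ = 5.84×10⁻¹⁴ W
In dBm: 10 log₁₀(5.84×10⁻¹⁴ / 10⁻³) = −102.3 dBm

−102.3 dBm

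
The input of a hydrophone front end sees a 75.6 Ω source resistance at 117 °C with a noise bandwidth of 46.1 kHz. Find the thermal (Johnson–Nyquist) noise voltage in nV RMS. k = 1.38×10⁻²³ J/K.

274 nV

T = 117 °C + 273.15 = 390.15 K
V_n = √(4kTRB)
4kTRB = 4 × 1.38×10⁻²³ × 390.15 × 7.56×10¹ × 4.61×10⁴ = 7.51×10⁻¹⁴ V²
V_n = √(7.51×10⁻¹⁴) = 2.74×10⁻⁷ V = 274 nV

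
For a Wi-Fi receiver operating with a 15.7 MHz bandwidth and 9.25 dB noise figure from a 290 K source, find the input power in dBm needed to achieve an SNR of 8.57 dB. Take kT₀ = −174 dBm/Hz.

Sensitivity = −174 + 10 log₁₀(B) + NF + SNR_min
= −174 + 71.96 + 9.25 + 8.57
= −84.22 dBm → −84.2 dBm

−84.2 dBm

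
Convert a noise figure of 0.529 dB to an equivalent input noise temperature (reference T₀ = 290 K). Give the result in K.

37.6 K

F = 10^(0.529/10) = 1.12954
T_e = (F − 1)·T₀ = (1.12954 − 1) × 290 = 37.6 K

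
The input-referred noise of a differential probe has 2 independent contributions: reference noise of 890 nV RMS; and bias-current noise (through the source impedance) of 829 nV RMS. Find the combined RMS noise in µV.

1.22 µV

Uncorrelated sources add in power (mean-square): V_tot = √(ΣV_i²)
V_tot = √[(8.90×10⁻⁷)² + (8.29×10⁻⁷)²] = 1.22×10⁻⁶ V = 1.22 µV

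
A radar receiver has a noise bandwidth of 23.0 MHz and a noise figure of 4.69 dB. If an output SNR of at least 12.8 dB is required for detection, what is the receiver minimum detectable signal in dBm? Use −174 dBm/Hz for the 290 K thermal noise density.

−82.9 dBm

Sensitivity = −174 + 10 log₁₀(B) + NF + SNR_min
= −174 + 73.62 + 4.69 + 12.8
= −82.89 dBm → −82.9 dBm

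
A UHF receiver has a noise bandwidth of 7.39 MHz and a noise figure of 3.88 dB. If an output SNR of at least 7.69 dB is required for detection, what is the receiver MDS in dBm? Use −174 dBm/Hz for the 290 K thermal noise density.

Sensitivity = −174 + 10 log₁₀(B) + NF + SNR_min
= −174 + 68.69 + 3.88 + 7.69
= −93.74 dBm → −93.7 dBm

−93.7 dBm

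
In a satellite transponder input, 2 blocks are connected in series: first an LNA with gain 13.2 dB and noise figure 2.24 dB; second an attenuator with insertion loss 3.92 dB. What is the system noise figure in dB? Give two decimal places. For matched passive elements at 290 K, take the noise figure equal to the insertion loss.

2.42 dB

Convert to linear (a loss of L dB is a gain of −L dB): F_i = 10^(NF_i/10), G_i = 10^(G_i,dB/10)
  Stage 1: F_1 = 10^(2.24/10) = 1.675, G_1 = 10^(13.2/10) = 20.89
  Stage 2: F_2 = 10^(3.92/10) = 2.466, G_2 = 10^(−3.92/10) = 0.4055
Friis cascade:
  F = 1.675 + (2.466 − 1)/20.89 = 1.745
NF = 10 log₁₀(1.745) = 2.42 dB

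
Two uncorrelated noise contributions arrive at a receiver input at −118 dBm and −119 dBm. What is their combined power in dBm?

Convert to linear, add, convert back:
P₁ = 1.58×10⁻¹⁵ W, P₂ = 1.26×10⁻¹⁵ W
P_tot = 2.84×10⁻¹⁵ W → 10 log₁₀(P_tot / 10⁻³) = −115.5 dBm

−115.5 dBm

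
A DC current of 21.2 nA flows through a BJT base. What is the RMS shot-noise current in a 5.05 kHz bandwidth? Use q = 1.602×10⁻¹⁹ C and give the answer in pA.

I_n = √(2qI·B)
2qI·B = 2 × 1.602×10⁻¹⁹ × 2.12×10⁻⁸ × 5.05×10³ = 3.43×10⁻²³ A²
I_n = √(3.43×10⁻²³) = 5.86×10⁻¹² A = 5.86 pA

5.86 pA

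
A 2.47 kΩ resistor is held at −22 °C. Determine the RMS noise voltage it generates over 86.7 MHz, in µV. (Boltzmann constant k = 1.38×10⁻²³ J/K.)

T = −22 °C + 273.15 = 251.15 K
V_n = √(4kTRB)
4kTRB = 4 × 1.38×10⁻²³ × 251.15 × 2.47×10³ × 8.67×10⁷ = 2.97×10⁻⁹ V²
V_n = √(2.97×10⁻⁹) = 5.45×10⁻⁵ V = 54.5 µV

54.5 µV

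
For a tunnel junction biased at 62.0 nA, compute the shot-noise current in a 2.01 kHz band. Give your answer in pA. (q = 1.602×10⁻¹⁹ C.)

I_n = √(2qI·B)
2qI·B = 2 × 1.602×10⁻¹⁹ × 6.20×10⁻⁸ × 2.01×10³ = 3.99×10⁻²³ A²
I_n = √(3.99×10⁻²³) = 6.32×10⁻¹² A = 6.32 pA

6.32 pA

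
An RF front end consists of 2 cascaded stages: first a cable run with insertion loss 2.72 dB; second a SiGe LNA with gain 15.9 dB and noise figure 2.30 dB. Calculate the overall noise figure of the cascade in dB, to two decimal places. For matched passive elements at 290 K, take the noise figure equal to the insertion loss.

Convert to linear (a loss of L dB is a gain of −L dB): F_i = 10^(NF_i/10), G_i = 10^(G_i,dB/10)
  Stage 1: F_1 = 10^(2.72/10) = 1.871, G_1 = 10^(−2.72/10) = 0.5346
  Stage 2: F_2 = 10^(2.30/10) = 1.698, G_2 = 10^(15.9/10) = 38.90
Friis cascade:
  F = 1.871 + (1.698 − 1)/0.5346 = 3.177
NF = 10 log₁₀(3.177) = 5.02 dB

5.02 dB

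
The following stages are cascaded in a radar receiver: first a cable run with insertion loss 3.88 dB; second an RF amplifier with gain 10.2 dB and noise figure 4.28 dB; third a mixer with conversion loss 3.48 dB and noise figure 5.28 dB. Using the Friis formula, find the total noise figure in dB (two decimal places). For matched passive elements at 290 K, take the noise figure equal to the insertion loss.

8.51 dB

Convert to linear (a loss of L dB is a gain of −L dB): F_i = 10^(NF_i/10), G_i = 10^(G_i,dB/10)
  Stage 1: F_1 = 10^(3.88/10) = 2.443, G_1 = 10^(−3.88/10) = 0.4093
  Stage 2: F_2 = 10^(4.28/10) = 2.679, G_2 = 10^(10.2/10) = 10.47
  Stage 3: F_3 = 10^(5.28/10) = 3.373, G_3 = 10^(−3.48/10) = 0.4487
Friis cascade:
  F = 2.443 + (2.679 − 1)/0.4093 + (3.373 − 1)/4.285 = 7.100
NF = 10 log₁₀(7.100) = 8.51 dB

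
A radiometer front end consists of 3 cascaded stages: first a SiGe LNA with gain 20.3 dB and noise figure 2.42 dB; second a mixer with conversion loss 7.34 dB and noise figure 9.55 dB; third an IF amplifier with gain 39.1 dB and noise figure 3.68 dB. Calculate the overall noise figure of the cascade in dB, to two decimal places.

Convert to linear (a loss of L dB is a gain of −L dB): F_i = 10^(NF_i/10), G_i = 10^(G_i,dB/10)
  Stage 1: F_1 = 10^(2.42/10) = 1.746, G_1 = 10^(20.3/10) = 107.2
  Stage 2: F_2 = 10^(9.55/10) = 9.016, G_2 = 10^(−7.34/10) = 0.1845
  Stage 3: F_3 = 10^(3.68/10) = 2.333, G_3 = 10^(39.1/10) = 8128
Friis cascade:
  F = 1.746 + (9.016 − 1)/107.2 + (2.333 − 1)/19.77 = 1.888
NF = 10 log₁₀(1.888) = 2.76 dB

2.76 dB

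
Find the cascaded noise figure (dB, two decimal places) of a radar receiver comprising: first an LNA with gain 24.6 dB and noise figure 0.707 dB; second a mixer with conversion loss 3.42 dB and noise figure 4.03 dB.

0.73 dB

Convert to linear (a loss of L dB is a gain of −L dB): F_i = 10^(NF_i/10), G_i = 10^(G_i,dB/10)
  Stage 1: F_1 = 10^(0.707/10) = 1.177, G_1 = 10^(24.6/10) = 288.4
  Stage 2: F_2 = 10^(4.03/10) = 2.529, G_2 = 10^(−3.42/10) = 0.4550
Friis cascade:
  F = 1.177 + (2.529 − 1)/288.4 = 1.182
NF = 10 log₁₀(1.182) = 0.73 dB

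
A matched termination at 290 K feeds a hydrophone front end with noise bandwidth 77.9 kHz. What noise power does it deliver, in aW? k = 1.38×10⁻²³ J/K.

312 aW

P_n = kTB = 1.38×10⁻²³ × 290 × 7.79×10⁴ = 3.12×10⁻¹⁶ W = 312 aW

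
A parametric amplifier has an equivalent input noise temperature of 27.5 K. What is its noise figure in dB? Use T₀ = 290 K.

0.393 dB

F = 1 + T_e/T₀ = 1 + 27.5/290 = 1.09483
NF = 10 log₁₀(1.09483) = 0.393 dB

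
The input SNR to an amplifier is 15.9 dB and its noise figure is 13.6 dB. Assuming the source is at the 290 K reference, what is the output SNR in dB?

By definition F = SNR_in/SNR_out, so in dB: SNR_out = SNR_in − NF
SNR_out = 15.9 − 13.6 = 2.3 dB

2.3 dB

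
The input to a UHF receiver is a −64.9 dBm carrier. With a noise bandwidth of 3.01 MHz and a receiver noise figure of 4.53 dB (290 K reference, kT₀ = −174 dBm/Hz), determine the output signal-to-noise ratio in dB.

39.8 dB

Noise floor: N = −174 + 10 log₁₀(B) + NF
10 log₁₀(3.01×10⁶) = 64.79 dB
N = −174 + 64.79 + 4.53 = −104.68 dBm
SNR = P_sig − N = −64.9 − (−104.68) = 39.78 dB → 39.8 dB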